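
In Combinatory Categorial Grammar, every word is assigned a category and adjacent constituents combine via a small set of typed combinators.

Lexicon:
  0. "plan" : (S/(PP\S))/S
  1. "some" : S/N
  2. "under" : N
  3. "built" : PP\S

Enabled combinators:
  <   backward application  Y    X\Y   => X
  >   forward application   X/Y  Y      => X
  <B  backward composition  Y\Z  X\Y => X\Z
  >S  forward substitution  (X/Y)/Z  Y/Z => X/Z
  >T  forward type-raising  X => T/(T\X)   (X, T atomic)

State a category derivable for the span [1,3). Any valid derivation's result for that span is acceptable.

[0,4] S   >
  [0,3] S/(PP\S)   >
    [0,1] "plan" : (S/(PP\S))/S
    [1,3] S   >
      [1,2] "some" : S/N
      [2,3] "under" : N
  [3,4] "built" : PP\S

S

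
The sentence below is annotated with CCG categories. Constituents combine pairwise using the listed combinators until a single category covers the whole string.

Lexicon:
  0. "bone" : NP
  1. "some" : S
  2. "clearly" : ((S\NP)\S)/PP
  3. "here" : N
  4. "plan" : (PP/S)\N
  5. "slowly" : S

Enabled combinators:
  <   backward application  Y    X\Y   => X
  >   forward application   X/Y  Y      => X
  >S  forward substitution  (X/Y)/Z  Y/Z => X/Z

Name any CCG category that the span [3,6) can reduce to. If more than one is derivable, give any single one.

[0,6] S   <
  [0,1] "bone" : NP
  [1,6] S\NP   <
    [1,2] "some" : S
    [2,6] (S\NP)\S   >
      [2,3] "clearly" : ((S\NP)\S)/PP
      [3,6] PP   >
        [3,5] PP/S   <
          [3,4] "here" : N
          [4,5] "plan" : (PP/S)\N
        [5,6] "slowly" : S

PP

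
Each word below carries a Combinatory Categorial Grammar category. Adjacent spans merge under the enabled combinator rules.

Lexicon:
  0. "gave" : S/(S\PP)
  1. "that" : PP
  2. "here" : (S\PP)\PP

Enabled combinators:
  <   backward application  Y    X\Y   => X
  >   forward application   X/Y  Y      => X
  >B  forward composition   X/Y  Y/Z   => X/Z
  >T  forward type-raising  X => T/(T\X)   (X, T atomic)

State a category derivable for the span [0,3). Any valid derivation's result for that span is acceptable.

[0,3] S   >
  [0,1] "gave" : S/(S\PP)
  [1,3] S\PP   <
    [1,2] "that" : PP
    [2,3] "here" : (S\PP)\PP

S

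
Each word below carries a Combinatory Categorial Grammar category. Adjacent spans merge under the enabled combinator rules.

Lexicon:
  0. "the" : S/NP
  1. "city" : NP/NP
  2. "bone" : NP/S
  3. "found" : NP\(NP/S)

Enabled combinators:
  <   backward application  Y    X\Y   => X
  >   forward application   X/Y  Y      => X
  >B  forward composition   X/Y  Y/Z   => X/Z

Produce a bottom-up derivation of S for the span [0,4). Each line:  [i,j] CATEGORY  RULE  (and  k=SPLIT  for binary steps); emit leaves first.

[0,1] S/NP  lex  "the"
[1,2] NP/NP  lex  "city"
[2,3] NP/S  lex  "bone"
[1,3] NP/S  >B  k=2
[3,4] NP\(NP/S)  lex  "found"
[1,4] NP  <  k=3
[0,4] S  >  k=1

[0,4] S   >
  [0,1] "the" : S/NP
  [1,4] NP   <
    [1,3] NP/S   >B
      [1,2] "city" : NP/NP
      [2,3] "bone" : NP/S
    [3,4] "found" : NP\(NP/S)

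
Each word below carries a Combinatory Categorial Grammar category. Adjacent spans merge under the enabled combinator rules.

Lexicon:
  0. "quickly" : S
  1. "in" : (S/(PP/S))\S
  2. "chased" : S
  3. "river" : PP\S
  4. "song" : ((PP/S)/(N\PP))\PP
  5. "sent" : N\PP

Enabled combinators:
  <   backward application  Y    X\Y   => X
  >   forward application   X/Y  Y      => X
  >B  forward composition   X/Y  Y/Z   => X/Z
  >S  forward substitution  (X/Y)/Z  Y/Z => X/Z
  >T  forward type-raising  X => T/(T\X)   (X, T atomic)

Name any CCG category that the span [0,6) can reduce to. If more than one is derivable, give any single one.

[0,6] S   >
  [0,2] S/(PP/S)   <
    [0,1] "quickly" : S
    [1,2] "in" : (S/(PP/S))\S
  [2,6] PP/S   >
    [2,5] (PP/S)/(N\PP)   <
      [2,4] PP   >
        [2,3] PP/(PP\S)   >T
          [2,3] "chased" : S
        [3,4] "river" : PP\S
      [4,5] "song" : ((PP/S)/(N\PP))\PP
    [5,6] "sent" : N\PP

S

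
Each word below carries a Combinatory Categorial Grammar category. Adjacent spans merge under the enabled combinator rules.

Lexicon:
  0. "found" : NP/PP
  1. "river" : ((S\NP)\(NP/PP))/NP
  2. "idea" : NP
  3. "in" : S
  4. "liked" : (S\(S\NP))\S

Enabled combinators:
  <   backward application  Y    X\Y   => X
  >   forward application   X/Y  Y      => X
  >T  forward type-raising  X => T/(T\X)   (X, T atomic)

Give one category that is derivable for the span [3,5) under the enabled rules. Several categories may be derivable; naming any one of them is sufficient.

[0,5] S   <
  [0,3] S\NP   <
    [0,1] "found" : NP/PP
    [1,3] (S\NP)\(NP/PP)   >
      [1,2] "river" : ((S\NP)\(NP/PP))/NP
      [2,3] "idea" : NP
  [3,5] S\(S\NP)   <
    [3,4] "in" : S
    [4,5] "liked" : (S\(S\NP))\S

S\(S\NP)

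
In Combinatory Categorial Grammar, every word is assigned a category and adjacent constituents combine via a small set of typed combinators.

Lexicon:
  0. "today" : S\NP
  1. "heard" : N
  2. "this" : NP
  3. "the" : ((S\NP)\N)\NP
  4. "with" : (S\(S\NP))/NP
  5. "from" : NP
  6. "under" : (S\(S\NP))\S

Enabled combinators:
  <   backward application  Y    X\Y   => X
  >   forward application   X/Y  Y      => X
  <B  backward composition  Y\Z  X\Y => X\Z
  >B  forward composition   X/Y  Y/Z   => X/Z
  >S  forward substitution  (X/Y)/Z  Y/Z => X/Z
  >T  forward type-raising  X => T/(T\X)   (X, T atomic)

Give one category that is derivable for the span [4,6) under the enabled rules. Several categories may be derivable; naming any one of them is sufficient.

S\(S\NP)

[0,7] S   <
  [0,1] "today" : S\NP
  [1,7] S\(S\NP)   <
    [1,6] S   <
      [1,4] S\NP   <
        [1,2] "heard" : N
        [2,4] (S\NP)\N   <
          [2,3] "this" : NP
          [3,4] "the" : ((S\NP)\N)\NP
      [4,6] S\(S\NP)   >
        [4,5] "with" : (S\(S\NP))/NP
        [5,6] "from" : NP
    [6,7] "under" : (S\(S\NP))\S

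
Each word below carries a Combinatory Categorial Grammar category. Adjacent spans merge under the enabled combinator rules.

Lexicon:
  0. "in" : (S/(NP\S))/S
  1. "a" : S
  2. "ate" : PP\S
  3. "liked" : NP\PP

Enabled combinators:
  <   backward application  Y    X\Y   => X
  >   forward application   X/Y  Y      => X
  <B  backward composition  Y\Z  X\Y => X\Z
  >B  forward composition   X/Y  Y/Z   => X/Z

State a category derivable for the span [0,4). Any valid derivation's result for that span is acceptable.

S

[0,4] S   >
  [0,2] S/(NP\S)   >
    [0,1] "in" : (S/(NP\S))/S
    [1,2] "a" : S
  [2,4] NP\S   <B
    [2,3] "ate" : PP\S
    [3,4] "liked" : NP\PP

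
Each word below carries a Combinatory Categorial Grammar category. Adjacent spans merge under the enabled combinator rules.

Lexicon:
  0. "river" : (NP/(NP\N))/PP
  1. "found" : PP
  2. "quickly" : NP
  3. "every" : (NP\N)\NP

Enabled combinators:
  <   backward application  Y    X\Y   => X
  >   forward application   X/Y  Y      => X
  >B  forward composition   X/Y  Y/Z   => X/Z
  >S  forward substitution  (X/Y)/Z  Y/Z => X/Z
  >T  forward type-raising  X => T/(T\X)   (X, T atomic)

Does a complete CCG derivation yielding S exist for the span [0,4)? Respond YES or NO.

NO

(NP/(NP\N))/PP PP NP (NP\N)\NP
CKY chart[0,4] = {N/(N\NP), NP, NP/(NP\NP), PP/(PP\NP), S/(S\NP)}; S ∉ chart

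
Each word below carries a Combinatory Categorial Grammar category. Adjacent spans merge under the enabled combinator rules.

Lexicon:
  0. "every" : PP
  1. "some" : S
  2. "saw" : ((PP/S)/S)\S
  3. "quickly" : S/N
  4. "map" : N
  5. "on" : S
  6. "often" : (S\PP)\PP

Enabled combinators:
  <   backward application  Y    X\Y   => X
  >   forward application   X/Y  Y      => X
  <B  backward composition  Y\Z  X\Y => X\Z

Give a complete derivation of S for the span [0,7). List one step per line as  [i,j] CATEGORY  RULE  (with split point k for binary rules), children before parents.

[0,7] S   <
  [0,1] "every" : PP
  [1,7] S\PP   <
    [1,6] PP   >
      [1,5] PP/S   >
        [1,3] (PP/S)/S   <
          [1,2] "some" : S
          [2,3] "saw" : ((PP/S)/S)\S
        [3,5] S   >
          [3,4] "quickly" : S/N
          [4,5] "map" : N
      [5,6] "on" : S
    [6,7] "often" : (S\PP)\PP

[0,1] PP  lex  "every"
[1,2] S  lex  "some"
[2,3] ((PP/S)/S)\S  lex  "saw"
[1,3] (PP/S)/S  <  k=2
[3,4] S/N  lex  "quickly"
[4,5] N  lex  "map"
[3,5] S  >  k=4
[1,5] PP/S  >  k=3
[5,6] S  lex  "on"
[1,6] PP  >  k=5
[6,7] (S\PP)\PP  lex  "often"
[1,7] S\PP  <  k=6
[0,7] S  <  k=1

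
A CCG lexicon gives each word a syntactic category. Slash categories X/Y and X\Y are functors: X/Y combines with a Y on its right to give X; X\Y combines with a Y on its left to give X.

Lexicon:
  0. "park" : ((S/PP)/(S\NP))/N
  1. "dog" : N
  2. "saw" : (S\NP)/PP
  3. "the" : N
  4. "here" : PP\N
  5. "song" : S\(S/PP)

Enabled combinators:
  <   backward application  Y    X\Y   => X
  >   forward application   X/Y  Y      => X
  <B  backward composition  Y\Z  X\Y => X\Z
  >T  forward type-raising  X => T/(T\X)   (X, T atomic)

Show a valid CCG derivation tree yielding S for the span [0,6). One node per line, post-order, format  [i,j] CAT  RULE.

[0,6] S   <
  [0,5] S/PP   >
    [0,2] (S/PP)/(S\NP)   >
      [0,1] "park" : ((S/PP)/(S\NP))/N
      [1,2] "dog" : N
    [2,5] S\NP   >
      [2,3] "saw" : (S\NP)/PP
      [3,5] PP   <
        [3,4] "the" : N
        [4,5] "here" : PP\N
  [5,6] "song" : S\(S/PP)

[0,1] ((S/PP)/(S\NP))/N  lex  "park"
[1,2] N  lex  "dog"
[0,2] (S/PP)/(S\NP)  >  k=1
[2,3] (S\NP)/PP  lex  "saw"
[3,4] N  lex  "the"
[4,5] PP\N  lex  "here"
[3,5] PP  <  k=4
[2,5] S\NP  >  k=3
[0,5] S/PP  >  k=2
[5,6] S\(S/PP)  lex  "song"
[0,6] S  <  k=5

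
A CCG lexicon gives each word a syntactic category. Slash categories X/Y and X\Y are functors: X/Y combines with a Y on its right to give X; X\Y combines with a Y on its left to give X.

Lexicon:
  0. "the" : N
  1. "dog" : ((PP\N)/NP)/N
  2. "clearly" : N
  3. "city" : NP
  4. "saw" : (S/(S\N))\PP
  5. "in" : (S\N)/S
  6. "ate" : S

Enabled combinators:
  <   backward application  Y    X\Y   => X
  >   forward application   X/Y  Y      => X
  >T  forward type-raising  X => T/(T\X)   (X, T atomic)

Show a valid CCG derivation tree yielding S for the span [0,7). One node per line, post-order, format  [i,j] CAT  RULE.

[0,1] N  lex  "the"
[0,1] PP/(PP\N)  >T
[1,2] ((PP\N)/NP)/N  lex  "dog"
[2,3] N  lex  "clearly"
[1,3] (PP\N)/NP  >  k=2
[3,4] NP  lex  "city"
[1,4] PP\N  >  k=3
[0,4] PP  >  k=1
[4,5] (S/(S\N))\PP  lex  "saw"
[0,5] S/(S\N)  <  k=4
[5,6] (S\N)/S  lex  "in"
[6,7] S  lex  "ate"
[5,7] S\N  >  k=6
[0,7] S  >  k=5

[0,7] S   >
  [0,5] S/(S\N)   <
    [0,4] PP   >
      [0,1] PP/(PP\N)   >T
        [0,1] "the" : N
      [1,4] PP\N   >
        [1,3] (PP\N)/NP   >
          [1,2] "dog" : ((PP\N)/NP)/N
          [2,3] "clearly" : N
        [3,4] "city" : NP
    [4,5] "saw" : (S/(S\N))\PP
  [5,7] S\N   >
    [5,6] "in" : (S\N)/S
    [6,7] "ate" : S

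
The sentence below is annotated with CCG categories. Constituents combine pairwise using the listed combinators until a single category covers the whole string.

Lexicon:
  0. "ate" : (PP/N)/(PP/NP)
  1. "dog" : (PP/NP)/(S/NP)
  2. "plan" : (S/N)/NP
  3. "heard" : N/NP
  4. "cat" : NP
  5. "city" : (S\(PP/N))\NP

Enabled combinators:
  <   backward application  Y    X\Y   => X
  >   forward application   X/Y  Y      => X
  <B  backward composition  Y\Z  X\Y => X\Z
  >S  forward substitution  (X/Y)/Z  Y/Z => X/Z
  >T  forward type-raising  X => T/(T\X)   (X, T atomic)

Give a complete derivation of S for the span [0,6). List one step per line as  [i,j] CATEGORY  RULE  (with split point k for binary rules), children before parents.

[0,1] (PP/N)/(PP/NP)  lex  "ate"
[1,2] (PP/NP)/(S/NP)  lex  "dog"
[2,3] (S/N)/NP  lex  "plan"
[3,4] N/NP  lex  "heard"
[2,4] S/NP  >S  k=3
[1,4] PP/NP  >  k=2
[0,4] PP/N  >  k=1
[4,5] NP  lex  "cat"
[5,6] (S\(PP/N))\NP  lex  "city"
[4,6] S\(PP/N)  <  k=5
[0,6] S  <  k=4

[0,6] S   <
  [0,4] PP/N   >
    [0,1] "ate" : (PP/N)/(PP/NP)
    [1,4] PP/NP   >
      [1,2] "dog" : (PP/NP)/(S/NP)
      [2,4] S/NP   >S
        [2,3] "plan" : (S/N)/NP
        [3,4] "heard" : N/NP
  [4,6] S\(PP/N)   <
    [4,5] "cat" : NP
    [5,6] "city" : (S\(PP/N))\NP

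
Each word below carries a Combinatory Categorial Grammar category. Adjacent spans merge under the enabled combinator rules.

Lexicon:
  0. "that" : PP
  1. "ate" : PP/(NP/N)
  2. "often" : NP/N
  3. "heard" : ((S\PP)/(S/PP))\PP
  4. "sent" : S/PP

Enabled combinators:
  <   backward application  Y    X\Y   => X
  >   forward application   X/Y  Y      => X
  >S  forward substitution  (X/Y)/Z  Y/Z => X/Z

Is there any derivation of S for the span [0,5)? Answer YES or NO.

YES

[0,5] S   <
  [0,1] "that" : PP
  [1,5] S\PP   >
    [1,4] (S\PP)/(S/PP)   <
      [1,3] PP   >
        [1,2] "ate" : PP/(NP/N)
        [2,3] "often" : NP/N
      [3,4] "heard" : ((S\PP)/(S/PP))\PP
    [4,5] "sent" : S/PP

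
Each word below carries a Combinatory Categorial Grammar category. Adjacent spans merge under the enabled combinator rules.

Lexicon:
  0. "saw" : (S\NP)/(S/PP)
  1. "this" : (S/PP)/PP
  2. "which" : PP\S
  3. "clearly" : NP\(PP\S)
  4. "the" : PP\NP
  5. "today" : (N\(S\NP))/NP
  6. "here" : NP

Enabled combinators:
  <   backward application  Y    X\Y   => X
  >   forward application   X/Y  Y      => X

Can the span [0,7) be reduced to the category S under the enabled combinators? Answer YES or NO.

NO

(S\NP)/(S/PP) (S/PP)/PP PP\S NP\(PP\S) PP\NP (N\(S\NP))/NP NP
CKY chart[0,7] = {N}; S ∉ chart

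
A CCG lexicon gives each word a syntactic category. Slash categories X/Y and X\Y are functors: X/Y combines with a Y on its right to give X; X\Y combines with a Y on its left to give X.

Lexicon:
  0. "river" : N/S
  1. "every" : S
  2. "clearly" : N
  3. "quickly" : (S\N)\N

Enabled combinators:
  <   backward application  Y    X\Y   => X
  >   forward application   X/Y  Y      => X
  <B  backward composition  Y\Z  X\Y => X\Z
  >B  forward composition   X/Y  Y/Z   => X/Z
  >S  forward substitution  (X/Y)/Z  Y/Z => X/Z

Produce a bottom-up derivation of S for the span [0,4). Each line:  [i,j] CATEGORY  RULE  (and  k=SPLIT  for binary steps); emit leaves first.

[0,4] S   <
  [0,2] N   >
    [0,1] "river" : N/S
    [1,2] "every" : S
  [2,4] S\N   <
    [2,3] "clearly" : N
    [3,4] "quickly" : (S\N)\N

[0,1] N/S  lex  "river"
[1,2] S  lex  "every"
[0,2] N  >  k=1
[2,3] N  lex  "clearly"
[3,4] (S\N)\N  lex  "quickly"
[2,4] S\N  <  k=3
[0,4] S  <  k=2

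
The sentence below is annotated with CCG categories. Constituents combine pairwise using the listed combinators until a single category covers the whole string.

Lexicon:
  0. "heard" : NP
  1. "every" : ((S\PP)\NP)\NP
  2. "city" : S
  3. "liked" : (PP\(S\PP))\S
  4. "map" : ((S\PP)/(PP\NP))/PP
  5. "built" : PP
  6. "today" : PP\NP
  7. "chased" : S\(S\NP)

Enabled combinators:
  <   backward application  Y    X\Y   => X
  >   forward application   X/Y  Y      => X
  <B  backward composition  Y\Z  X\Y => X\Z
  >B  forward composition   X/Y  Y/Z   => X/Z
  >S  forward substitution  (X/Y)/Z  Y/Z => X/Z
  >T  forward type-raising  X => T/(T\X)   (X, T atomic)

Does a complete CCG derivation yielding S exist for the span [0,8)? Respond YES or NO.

YES

[0,8] S   <
  [0,7] S\NP   <B
    [0,4] PP\NP   <B
      [0,2] (S\PP)\NP   <
        [0,1] "heard" : NP
        [1,2] "every" : ((S\PP)\NP)\NP
      [2,4] PP\(S\PP)   <
        [2,3] "city" : S
        [3,4] "liked" : (PP\(S\PP))\S
    [4,7] S\PP   >
      [4,6] (S\PP)/(PP\NP)   >
        [4,5] "map" : ((S\PP)/(PP\NP))/PP
        [5,6] "built" : PP
      [6,7] "today" : PP\NP
  [7,8] "chased" : S\(S\NP)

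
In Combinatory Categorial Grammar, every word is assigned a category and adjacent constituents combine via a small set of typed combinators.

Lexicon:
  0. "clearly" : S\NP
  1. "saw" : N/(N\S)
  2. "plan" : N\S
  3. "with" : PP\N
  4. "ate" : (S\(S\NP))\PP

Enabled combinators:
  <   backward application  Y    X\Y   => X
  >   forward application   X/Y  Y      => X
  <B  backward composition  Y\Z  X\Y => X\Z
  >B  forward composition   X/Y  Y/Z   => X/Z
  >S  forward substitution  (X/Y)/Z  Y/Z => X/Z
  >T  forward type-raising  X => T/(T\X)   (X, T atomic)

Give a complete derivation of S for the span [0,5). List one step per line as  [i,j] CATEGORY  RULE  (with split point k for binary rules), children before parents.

[0,1] S\NP  lex  "clearly"
[1,2] N/(N\S)  lex  "saw"
[2,3] N\S  lex  "plan"
[1,3] N  >  k=2
[3,4] PP\N  lex  "with"
[1,4] PP  <  k=3
[4,5] (S\(S\NP))\PP  lex  "ate"
[1,5] S\(S\NP)  <  k=4
[0,5] S  <  k=1

[0,5] S   <
  [0,1] "clearly" : S\NP
  [1,5] S\(S\NP)   <
    [1,4] PP   <
      [1,3] N   >
        [1,2] "saw" : N/(N\S)
        [2,3] "plan" : N\S
      [3,4] "with" : PP\N
    [4,5] "ate" : (S\(S\NP))\PP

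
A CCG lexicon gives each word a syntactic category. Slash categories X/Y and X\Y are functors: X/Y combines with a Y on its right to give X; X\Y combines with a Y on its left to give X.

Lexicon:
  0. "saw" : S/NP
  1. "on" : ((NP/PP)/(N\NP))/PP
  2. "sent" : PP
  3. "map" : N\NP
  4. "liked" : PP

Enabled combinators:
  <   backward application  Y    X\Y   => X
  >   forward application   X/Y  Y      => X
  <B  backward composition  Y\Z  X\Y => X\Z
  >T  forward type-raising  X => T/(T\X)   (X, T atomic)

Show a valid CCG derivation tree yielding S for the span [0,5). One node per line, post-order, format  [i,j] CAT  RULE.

[0,5] S   >
  [0,1] "saw" : S/NP
  [1,5] NP   >
    [1,4] NP/PP   >
      [1,3] (NP/PP)/(N\NP)   >
        [1,2] "on" : ((NP/PP)/(N\NP))/PP
        [2,3] "sent" : PP
      [3,4] "map" : N\NP
    [4,5] "liked" : PP

[0,1] S/NP  lex  "saw"
[1,2] ((NP/PP)/(N\NP))/PP  lex  "on"
[2,3] PP  lex  "sent"
[1,3] (NP/PP)/(N\NP)  >  k=2
[3,4] N\NP  lex  "map"
[1,4] NP/PP  >  k=3
[4,5] PP  lex  "liked"
[1,5] NP  >  k=4
[0,5] S  >  k=1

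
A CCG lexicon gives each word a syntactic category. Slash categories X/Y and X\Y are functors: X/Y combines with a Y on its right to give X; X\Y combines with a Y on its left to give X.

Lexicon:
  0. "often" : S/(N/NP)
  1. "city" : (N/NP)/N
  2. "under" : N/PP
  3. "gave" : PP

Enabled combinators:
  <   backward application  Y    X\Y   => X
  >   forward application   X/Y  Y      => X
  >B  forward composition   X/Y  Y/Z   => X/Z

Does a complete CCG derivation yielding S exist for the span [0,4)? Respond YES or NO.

[0,4] S   >
  [0,3] S/PP   >B
    [0,2] S/N   >B
      [0,1] "often" : S/(N/NP)
      [1,2] "city" : (N/NP)/N
    [2,3] "under" : N/PP
  [3,4] "gave" : PP

YES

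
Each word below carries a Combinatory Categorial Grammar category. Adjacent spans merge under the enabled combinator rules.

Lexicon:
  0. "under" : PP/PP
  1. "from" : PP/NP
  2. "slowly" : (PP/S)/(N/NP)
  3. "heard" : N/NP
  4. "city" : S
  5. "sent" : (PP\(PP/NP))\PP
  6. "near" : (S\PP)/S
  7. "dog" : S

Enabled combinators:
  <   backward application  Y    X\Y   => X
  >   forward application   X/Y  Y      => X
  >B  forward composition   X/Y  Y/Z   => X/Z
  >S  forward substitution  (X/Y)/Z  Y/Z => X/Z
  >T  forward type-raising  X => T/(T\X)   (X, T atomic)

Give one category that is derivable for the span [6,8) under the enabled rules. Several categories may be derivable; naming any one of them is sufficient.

S\PP

[0,8] S   <
  [0,6] PP   <
    [0,2] PP/NP   >B
      [0,1] "under" : PP/PP
      [1,2] "from" : PP/NP
    [2,6] PP\(PP/NP)   <
      [2,5] PP   >
        [2,4] PP/S   >
          [2,3] "slowly" : (PP/S)/(N/NP)
          [3,4] "heard" : N/NP
        [4,5] "city" : S
      [5,6] "sent" : (PP\(PP/NP))\PP
  [6,8] S\PP   >
    [6,7] "near" : (S\PP)/S
    [7,8] "dog" : S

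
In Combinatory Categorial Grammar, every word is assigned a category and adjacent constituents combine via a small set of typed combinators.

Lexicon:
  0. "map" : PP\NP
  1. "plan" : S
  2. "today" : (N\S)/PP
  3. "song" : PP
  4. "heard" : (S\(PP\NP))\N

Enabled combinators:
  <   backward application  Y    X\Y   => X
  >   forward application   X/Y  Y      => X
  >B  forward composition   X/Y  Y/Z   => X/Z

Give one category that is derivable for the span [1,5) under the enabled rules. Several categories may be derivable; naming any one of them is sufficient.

S\(PP\NP)

[0,5] S   <
  [0,1] "map" : PP\NP
  [1,5] S\(PP\NP)   <
    [1,4] N   <
      [1,2] "plan" : S
      [2,4] N\S   >
        [2,3] "today" : (N\S)/PP
        [3,4] "song" : PP
    [4,5] "heard" : (S\(PP\NP))\N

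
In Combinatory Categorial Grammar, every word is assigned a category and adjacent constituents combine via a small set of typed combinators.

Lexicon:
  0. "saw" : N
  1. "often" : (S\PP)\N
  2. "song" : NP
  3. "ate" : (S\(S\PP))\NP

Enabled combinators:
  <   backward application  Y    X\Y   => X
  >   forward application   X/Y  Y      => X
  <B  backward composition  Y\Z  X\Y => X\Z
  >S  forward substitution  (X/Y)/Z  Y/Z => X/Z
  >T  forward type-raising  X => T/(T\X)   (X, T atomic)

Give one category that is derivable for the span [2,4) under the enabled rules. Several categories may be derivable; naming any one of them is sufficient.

S\(S\PP)

[0,4] S   <
  [0,2] S\PP   <
    [0,1] "saw" : N
    [1,2] "often" : (S\PP)\N
  [2,4] S\(S\PP)   <
    [2,3] "song" : NP
    [3,4] "ate" : (S\(S\PP))\NP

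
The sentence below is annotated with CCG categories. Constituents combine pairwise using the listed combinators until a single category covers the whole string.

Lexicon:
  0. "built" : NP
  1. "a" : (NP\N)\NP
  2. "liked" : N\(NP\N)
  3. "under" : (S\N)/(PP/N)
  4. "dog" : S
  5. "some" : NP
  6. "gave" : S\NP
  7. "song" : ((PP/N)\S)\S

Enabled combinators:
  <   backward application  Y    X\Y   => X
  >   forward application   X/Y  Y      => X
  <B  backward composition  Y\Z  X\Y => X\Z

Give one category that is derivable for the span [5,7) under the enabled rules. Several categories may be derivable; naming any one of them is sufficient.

S

[0,8] S   <
  [0,3] N   <
    [0,2] NP\N   <
      [0,1] "built" : NP
      [1,2] "a" : (NP\N)\NP
    [2,3] "liked" : N\(NP\N)
  [3,8] S\N   >
    [3,4] "under" : (S\N)/(PP/N)
    [4,8] PP/N   <
      [4,5] "dog" : S
      [5,8] (PP/N)\S   <
        [5,7] S   <
          [5,6] "some" : NP
          [6,7] "gave" : S\NP
        [7,8] "song" : ((PP/N)\S)\S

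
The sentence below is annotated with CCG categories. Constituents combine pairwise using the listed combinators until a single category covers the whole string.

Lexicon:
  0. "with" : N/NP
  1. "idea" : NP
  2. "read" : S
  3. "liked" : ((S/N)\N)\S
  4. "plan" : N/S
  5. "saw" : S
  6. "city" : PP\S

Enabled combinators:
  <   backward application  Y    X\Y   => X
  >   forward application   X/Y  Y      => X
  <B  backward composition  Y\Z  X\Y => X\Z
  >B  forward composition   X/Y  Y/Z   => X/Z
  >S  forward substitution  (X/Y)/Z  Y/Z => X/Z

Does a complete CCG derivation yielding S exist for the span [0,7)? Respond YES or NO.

N/NP NP S ((S/N)\N)\S N/S S PP\S
CKY chart[0,7] = {PP}; S ∉ chart

NO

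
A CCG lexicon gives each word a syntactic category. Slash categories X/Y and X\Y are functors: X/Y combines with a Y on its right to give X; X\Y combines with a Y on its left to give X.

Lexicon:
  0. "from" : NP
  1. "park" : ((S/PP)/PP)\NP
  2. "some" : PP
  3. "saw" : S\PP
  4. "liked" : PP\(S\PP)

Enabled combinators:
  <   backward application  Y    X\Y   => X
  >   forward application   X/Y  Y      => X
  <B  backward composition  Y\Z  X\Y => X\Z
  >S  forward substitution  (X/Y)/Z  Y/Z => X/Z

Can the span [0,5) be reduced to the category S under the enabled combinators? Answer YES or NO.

[0,5] S   >
  [0,3] S/PP   >
    [0,2] (S/PP)/PP   <
      [0,1] "from" : NP
      [1,2] "park" : ((S/PP)/PP)\NP
    [2,3] "some" : PP
  [3,5] PP   <
    [3,4] "saw" : S\PP
    [4,5] "liked" : PP\(S\PP)

YES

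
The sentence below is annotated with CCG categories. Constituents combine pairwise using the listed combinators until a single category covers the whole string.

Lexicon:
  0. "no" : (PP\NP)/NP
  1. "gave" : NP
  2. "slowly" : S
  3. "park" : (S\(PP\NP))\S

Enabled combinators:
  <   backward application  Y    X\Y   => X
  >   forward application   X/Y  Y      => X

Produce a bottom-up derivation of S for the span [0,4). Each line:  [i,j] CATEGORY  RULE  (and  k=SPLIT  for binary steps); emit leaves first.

[0,4] S   <
  [0,2] PP\NP   >
    [0,1] "no" : (PP\NP)/NP
    [1,2] "gave" : NP
  [2,4] S\(PP\NP)   <
    [2,3] "slowly" : S
    [3,4] "park" : (S\(PP\NP))\S

[0,1] (PP\NP)/NP  lex  "no"
[1,2] NP  lex  "gave"
[0,2] PP\NP  >  k=1
[2,3] S  lex  "slowly"
[3,4] (S\(PP\NP))\S  lex  "park"
[2,4] S\(PP\NP)  <  k=3
[0,4] S  <  k=2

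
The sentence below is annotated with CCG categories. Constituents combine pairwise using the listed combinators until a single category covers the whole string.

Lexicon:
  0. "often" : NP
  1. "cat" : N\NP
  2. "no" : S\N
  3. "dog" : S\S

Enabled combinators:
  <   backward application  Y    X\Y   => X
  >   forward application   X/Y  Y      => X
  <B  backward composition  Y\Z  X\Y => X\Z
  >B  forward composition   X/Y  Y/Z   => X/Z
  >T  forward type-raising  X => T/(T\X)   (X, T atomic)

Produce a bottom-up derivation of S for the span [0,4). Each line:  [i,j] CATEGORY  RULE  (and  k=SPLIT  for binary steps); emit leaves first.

[0,1] NP  lex  "often"
[1,2] N\NP  lex  "cat"
[0,2] N  <  k=1
[2,3] S\N  lex  "no"
[3,4] S\S  lex  "dog"
[2,4] S\N  <B  k=3
[0,4] S  <  k=2

[0,4] S   <
  [0,2] N   <
    [0,1] "often" : NP
    [1,2] "cat" : N\NP
  [2,4] S\N   <B
    [2,3] "no" : S\N
    [3,4] "dog" : S\S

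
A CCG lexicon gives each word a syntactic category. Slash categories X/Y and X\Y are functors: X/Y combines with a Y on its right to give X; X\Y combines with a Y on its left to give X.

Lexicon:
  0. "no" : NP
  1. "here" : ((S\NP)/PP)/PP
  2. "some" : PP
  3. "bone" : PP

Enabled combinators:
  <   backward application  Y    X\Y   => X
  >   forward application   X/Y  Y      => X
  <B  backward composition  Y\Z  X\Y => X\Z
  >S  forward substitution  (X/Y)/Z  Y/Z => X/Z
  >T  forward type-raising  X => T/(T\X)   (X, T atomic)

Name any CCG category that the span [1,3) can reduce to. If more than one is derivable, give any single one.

(S\NP)/PP

[0,4] S   >
  [0,1] S/(S\NP)   >T
    [0,1] "no" : NP
  [1,4] S\NP   >
    [1,3] (S\NP)/PP   >
      [1,2] "here" : ((S\NP)/PP)/PP
      [2,3] "some" : PP
    [3,4] "bone" : PP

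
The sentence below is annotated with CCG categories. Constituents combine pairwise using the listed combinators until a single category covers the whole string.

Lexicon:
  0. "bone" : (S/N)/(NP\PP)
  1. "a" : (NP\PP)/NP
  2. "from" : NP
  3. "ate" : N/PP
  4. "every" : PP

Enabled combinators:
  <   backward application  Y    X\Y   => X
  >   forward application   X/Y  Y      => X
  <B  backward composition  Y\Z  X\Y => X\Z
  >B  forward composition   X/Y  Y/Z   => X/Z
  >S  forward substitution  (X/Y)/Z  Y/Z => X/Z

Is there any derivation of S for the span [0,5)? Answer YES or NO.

[0,5] S   >
  [0,3] S/N   >
    [0,1] "bone" : (S/N)/(NP\PP)
    [1,3] NP\PP   >
      [1,2] "a" : (NP\PP)/NP
      [2,3] "from" : NP
  [3,5] N   >
    [3,4] "ate" : N/PP
    [4,5] "every" : PP

YES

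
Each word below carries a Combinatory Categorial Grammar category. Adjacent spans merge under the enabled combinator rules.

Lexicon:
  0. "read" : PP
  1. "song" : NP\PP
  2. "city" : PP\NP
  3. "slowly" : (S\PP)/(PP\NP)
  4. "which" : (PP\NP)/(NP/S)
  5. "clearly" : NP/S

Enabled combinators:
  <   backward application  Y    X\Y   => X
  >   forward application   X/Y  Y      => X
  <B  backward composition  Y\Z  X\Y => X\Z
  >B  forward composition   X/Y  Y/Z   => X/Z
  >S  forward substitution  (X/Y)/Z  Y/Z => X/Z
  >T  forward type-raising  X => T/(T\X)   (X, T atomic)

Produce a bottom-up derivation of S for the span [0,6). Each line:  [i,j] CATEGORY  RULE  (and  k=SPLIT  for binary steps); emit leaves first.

[0,6] S   <
  [0,3] PP   <
    [0,2] NP   >
      [0,1] NP/(NP\PP)   >T
        [0,1] "read" : PP
      [1,2] "song" : NP\PP
    [2,3] "city" : PP\NP
  [3,6] S\PP   >
    [3,4] "slowly" : (S\PP)/(PP\NP)
    [4,6] PP\NP   >
      [4,5] "which" : (PP\NP)/(NP/S)
      [5,6] "clearly" : NP/S

[0,1] PP  lex  "read"
[0,1] NP/(NP\PP)  >T
[1,2] NP\PP  lex  "song"
[0,2] NP  >  k=1
[2,3] PP\NP  lex  "city"
[0,3] PP  <  k=2
[3,4] (S\PP)/(PP\NP)  lex  "slowly"
[4,5] (PP\NP)/(NP/S)  lex  "which"
[5,6] NP/S  lex  "clearly"
[4,6] PP\NP  >  k=5
[3,6] S\PP  >  k=4
[0,6] S  <  k=3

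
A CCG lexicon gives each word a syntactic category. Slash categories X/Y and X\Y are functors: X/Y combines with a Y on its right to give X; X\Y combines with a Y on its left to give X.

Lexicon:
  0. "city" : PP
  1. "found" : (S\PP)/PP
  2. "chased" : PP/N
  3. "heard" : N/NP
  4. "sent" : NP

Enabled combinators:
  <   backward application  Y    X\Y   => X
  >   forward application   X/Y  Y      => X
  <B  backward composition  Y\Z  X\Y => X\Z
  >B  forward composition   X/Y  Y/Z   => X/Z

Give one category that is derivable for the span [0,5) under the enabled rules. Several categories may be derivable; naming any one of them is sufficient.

[0,5] S   <
  [0,1] "city" : PP
  [1,5] S\PP   >
    [1,2] "found" : (S\PP)/PP
    [2,5] PP   >
      [2,4] PP/NP   >B
        [2,3] "chased" : PP/N
        [3,4] "heard" : N/NP
      [4,5] "sent" : NP

S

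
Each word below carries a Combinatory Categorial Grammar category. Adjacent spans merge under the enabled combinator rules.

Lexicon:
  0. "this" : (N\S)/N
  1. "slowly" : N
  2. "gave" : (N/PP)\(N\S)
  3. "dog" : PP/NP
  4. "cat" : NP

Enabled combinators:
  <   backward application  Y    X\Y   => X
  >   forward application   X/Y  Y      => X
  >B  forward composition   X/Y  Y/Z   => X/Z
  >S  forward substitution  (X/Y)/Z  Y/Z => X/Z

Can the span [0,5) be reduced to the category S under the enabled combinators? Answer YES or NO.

NO

(N\S)/N N (N/PP)\(N\S) PP/NP NP
CKY chart[0,5] = {N}; S ∉ chart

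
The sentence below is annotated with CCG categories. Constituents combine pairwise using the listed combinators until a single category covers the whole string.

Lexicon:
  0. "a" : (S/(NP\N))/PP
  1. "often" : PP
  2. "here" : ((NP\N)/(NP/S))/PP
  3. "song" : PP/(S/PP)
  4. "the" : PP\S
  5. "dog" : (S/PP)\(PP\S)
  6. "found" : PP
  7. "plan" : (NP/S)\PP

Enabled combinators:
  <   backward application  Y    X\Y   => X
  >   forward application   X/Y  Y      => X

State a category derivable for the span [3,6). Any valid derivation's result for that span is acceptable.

PP

[0,8] S   >
  [0,2] S/(NP\N)   >
    [0,1] "a" : (S/(NP\N))/PP
    [1,2] "often" : PP
  [2,8] NP\N   >
    [2,6] (NP\N)/(NP/S)   >
      [2,3] "here" : ((NP\N)/(NP/S))/PP
      [3,6] PP   >
        [3,4] "song" : PP/(S/PP)
        [4,6] S/PP   <
          [4,5] "the" : PP\S
          [5,6] "dog" : (S/PP)\(PP\S)
    [6,8] NP/S   <
      [6,7] "found" : PP
      [7,8] "plan" : (NP/S)\PP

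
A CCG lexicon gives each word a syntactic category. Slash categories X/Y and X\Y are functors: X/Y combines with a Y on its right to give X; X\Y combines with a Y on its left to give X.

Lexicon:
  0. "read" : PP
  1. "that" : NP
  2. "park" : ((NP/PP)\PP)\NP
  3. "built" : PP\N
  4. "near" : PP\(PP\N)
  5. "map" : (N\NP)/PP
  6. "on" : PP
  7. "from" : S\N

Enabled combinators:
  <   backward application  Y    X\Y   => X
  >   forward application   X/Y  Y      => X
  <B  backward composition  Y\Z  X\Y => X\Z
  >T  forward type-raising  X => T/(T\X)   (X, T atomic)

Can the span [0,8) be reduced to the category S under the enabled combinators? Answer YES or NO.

[0,8] S   <
  [0,7] N   <
    [0,5] NP   >
      [0,3] NP/PP   <
        [0,1] "read" : PP
        [1,3] (NP/PP)\PP   <
          [1,2] "that" : NP
          [2,3] "park" : ((NP/PP)\PP)\NP
      [3,5] PP   <
        [3,4] "built" : PP\N
        [4,5] "near" : PP\(PP\N)
    [5,7] N\NP   >
      [5,6] "map" : (N\NP)/PP
      [6,7] "on" : PP
  [7,8] "from" : S\N

YES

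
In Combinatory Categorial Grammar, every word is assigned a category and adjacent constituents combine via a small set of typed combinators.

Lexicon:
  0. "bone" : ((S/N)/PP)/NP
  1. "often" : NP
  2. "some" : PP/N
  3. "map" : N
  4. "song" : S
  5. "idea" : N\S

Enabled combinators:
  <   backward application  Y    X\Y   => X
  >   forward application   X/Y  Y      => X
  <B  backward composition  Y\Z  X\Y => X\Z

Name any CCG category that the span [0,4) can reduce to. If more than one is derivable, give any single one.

[0,6] S   >
  [0,4] S/N   >
    [0,2] (S/N)/PP   >
      [0,1] "bone" : ((S/N)/PP)/NP
      [1,2] "often" : NP
    [2,4] PP   >
      [2,3] "some" : PP/N
      [3,4] "map" : N
  [4,6] N   <
    [4,5] "song" : S
    [5,6] "idea" : N\S

S/N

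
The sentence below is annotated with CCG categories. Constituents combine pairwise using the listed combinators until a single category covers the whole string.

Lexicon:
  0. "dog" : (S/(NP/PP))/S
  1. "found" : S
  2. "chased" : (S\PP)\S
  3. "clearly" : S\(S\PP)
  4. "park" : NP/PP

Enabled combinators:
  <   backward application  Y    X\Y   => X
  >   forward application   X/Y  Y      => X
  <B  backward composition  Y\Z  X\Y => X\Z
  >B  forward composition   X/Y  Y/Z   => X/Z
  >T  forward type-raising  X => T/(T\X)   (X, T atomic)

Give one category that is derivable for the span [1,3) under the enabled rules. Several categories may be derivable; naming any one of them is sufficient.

[0,5] S   >
  [0,4] S/(NP/PP)   >
    [0,1] "dog" : (S/(NP/PP))/S
    [1,4] S   <
      [1,3] S\PP   <
        [1,2] "found" : S
        [2,3] "chased" : (S\PP)\S
      [3,4] "clearly" : S\(S\PP)
  [4,5] "park" : NP/PP

S\PP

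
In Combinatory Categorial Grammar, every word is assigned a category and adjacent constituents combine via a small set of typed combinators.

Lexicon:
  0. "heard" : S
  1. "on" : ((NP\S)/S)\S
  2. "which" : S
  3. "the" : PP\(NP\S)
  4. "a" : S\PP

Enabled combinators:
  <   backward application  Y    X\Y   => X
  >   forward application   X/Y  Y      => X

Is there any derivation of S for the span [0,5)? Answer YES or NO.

YES

[0,5] S   <
  [0,4] PP   <
    [0,3] NP\S   >
      [0,2] (NP\S)/S   <
        [0,1] "heard" : S
        [1,2] "on" : ((NP\S)/S)\S
      [2,3] "which" : S
    [3,4] "the" : PP\(NP\S)
  [4,5] "a" : S\PP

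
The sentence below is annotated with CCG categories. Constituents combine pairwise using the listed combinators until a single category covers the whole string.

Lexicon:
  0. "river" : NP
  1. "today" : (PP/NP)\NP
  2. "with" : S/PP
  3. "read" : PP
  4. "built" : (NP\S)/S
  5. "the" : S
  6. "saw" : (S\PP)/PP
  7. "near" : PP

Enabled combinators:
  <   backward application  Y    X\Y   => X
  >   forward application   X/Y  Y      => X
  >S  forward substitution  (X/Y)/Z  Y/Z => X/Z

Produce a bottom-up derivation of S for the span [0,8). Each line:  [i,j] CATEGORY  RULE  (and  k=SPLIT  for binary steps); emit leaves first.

[0,1] NP  lex  "river"
[1,2] (PP/NP)\NP  lex  "today"
[0,2] PP/NP  <  k=1
[2,3] S/PP  lex  "with"
[3,4] PP  lex  "read"
[2,4] S  >  k=3
[4,5] (NP\S)/S  lex  "built"
[5,6] S  lex  "the"
[4,6] NP\S  >  k=5
[2,6] NP  <  k=4
[0,6] PP  >  k=2
[6,7] (S\PP)/PP  lex  "saw"
[7,8] PP  lex  "near"
[6,8] S\PP  >  k=7
[0,8] S  <  k=6

[0,8] S   <
  [0,6] PP   >
    [0,2] PP/NP   <
      [0,1] "river" : NP
      [1,2] "today" : (PP/NP)\NP
    [2,6] NP   <
      [2,4] S   >
        [2,3] "with" : S/PP
        [3,4] "read" : PP
      [4,6] NP\S   >
        [4,5] "built" : (NP\S)/S
        [5,6] "the" : S
  [6,8] S\PP   >
    [6,7] "saw" : (S\PP)/PP
    [7,8] "near" : PP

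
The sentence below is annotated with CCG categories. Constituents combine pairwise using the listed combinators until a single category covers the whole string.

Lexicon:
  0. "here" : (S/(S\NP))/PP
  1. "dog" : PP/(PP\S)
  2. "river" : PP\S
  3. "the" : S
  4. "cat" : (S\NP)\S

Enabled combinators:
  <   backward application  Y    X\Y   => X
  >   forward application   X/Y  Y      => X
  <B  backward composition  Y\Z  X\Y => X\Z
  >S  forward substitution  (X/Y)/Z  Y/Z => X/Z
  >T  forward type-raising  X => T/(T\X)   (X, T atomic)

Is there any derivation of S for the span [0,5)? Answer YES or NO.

[0,5] S   >
  [0,3] S/(S\NP)   >
    [0,1] "here" : (S/(S\NP))/PP
    [1,3] PP   >
      [1,2] "dog" : PP/(PP\S)
      [2,3] "river" : PP\S
  [3,5] S\NP   <
    [3,4] "the" : S
    [4,5] "cat" : (S\NP)\S

YES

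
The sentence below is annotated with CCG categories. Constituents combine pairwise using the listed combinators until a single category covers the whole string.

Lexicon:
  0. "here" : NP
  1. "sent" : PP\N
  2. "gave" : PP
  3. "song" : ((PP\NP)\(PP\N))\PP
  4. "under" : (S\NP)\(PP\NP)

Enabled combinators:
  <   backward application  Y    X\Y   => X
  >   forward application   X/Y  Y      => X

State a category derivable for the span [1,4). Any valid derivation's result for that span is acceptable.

PP\NP

[0,5] S   <
  [0,1] "here" : NP
  [1,5] S\NP   <
    [1,4] PP\NP   <
      [1,2] "sent" : PP\N
      [2,4] (PP\NP)\(PP\N)   <
        [2,3] "gave" : PP
        [3,4] "song" : ((PP\NP)\(PP\N))\PP
    [4,5] "under" : (S\NP)\(PP\NP)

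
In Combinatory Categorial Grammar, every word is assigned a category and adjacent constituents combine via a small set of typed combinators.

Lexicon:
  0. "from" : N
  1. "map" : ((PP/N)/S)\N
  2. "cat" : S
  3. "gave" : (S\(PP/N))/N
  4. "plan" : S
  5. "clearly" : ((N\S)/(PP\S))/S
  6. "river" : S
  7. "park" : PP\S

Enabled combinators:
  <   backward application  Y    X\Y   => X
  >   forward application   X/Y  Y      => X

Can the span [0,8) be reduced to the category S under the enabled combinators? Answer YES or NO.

[0,8] S   <
  [0,3] PP/N   >
    [0,2] (PP/N)/S   <
      [0,1] "from" : N
      [1,2] "map" : ((PP/N)/S)\N
    [2,3] "cat" : S
  [3,8] S\(PP/N)   >
    [3,4] "gave" : (S\(PP/N))/N
    [4,8] N   <
      [4,5] "plan" : S
      [5,8] N\S   >
        [5,7] (N\S)/(PP\S)   >
          [5,6] "clearly" : ((N\S)/(PP\S))/S
          [6,7] "river" : S
        [7,8] "park" : PP\S

YES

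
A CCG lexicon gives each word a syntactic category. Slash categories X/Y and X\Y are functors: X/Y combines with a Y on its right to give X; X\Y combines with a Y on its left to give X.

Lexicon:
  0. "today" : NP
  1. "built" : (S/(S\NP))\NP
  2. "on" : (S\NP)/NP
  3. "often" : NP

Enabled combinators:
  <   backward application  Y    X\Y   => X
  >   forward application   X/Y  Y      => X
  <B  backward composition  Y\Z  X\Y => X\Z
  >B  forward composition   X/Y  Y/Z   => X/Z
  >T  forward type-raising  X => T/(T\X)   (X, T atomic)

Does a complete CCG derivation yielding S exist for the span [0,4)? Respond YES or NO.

[0,4] S   >
  [0,2] S/(S\NP)   <
    [0,1] "today" : NP
    [1,2] "built" : (S/(S\NP))\NP
  [2,4] S\NP   >
    [2,3] "on" : (S\NP)/NP
    [3,4] "often" : NP

YES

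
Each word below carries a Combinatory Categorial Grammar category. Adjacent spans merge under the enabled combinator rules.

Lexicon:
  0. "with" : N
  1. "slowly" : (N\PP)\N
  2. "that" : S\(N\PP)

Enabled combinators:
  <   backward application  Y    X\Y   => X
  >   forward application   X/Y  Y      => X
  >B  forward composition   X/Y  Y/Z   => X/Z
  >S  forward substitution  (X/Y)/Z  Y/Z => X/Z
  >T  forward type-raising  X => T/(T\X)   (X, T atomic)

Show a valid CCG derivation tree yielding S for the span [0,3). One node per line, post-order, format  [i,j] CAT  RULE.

[0,1] N  lex  "with"
[1,2] (N\PP)\N  lex  "slowly"
[0,2] N\PP  <  k=1
[2,3] S\(N\PP)  lex  "that"
[0,3] S  <  k=2

[0,3] S   <
  [0,2] N\PP   <
    [0,1] "with" : N
    [1,2] "slowly" : (N\PP)\N
  [2,3] "that" : S\(N\PP)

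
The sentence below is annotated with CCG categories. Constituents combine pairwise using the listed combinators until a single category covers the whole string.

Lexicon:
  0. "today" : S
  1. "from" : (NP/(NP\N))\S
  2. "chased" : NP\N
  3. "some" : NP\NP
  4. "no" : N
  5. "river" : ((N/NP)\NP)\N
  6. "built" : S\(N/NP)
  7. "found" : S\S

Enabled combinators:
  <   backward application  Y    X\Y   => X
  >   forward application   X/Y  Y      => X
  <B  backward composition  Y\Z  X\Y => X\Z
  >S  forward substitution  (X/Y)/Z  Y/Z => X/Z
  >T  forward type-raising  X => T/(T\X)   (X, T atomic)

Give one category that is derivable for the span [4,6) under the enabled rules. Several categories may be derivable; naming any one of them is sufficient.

(N/NP)\NP

[0,8] S   <
  [0,4] NP   >
    [0,2] NP/(NP\N)   <
      [0,1] "today" : S
      [1,2] "from" : (NP/(NP\N))\S
    [2,4] NP\N   <B
      [2,3] "chased" : NP\N
      [3,4] "some" : NP\NP
  [4,8] S\NP   <B
    [4,7] S\NP   <B
      [4,6] (N/NP)\NP   <
        [4,5] "no" : N
        [5,6] "river" : ((N/NP)\NP)\N
      [6,7] "built" : S\(N/NP)
    [7,8] "found" : S\S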